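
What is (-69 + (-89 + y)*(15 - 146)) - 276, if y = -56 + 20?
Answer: 16030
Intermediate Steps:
y = -36
(-69 + (-89 + y)*(15 - 146)) - 276 = (-69 + (-89 - 36)*(15 - 146)) - 276 = (-69 - 125*(-131)) - 276 = (-69 + 16375) - 276 = 16306 - 276 = 16030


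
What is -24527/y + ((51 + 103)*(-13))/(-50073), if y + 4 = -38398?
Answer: 1305021275/1922903346 ≈ 0.67867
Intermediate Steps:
y = -38402 (y = -4 - 38398 = -38402)
-24527/y + ((51 + 103)*(-13))/(-50073) = -24527/(-38402) + ((51 + 103)*(-13))/(-50073) = -24527*(-1/38402) + (154*(-13))*(-1/50073) = 24527/38402 - 2002*(-1/50073) = 24527/38402 + 2002/50073 = 1305021275/1922903346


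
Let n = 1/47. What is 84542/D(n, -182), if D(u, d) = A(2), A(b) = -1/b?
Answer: -169084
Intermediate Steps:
n = 1/47 ≈ 0.021277
D(u, d) = -1/2
84542/D(n, -182) = 84542/(-1/2) = 84542*(-2) = -169084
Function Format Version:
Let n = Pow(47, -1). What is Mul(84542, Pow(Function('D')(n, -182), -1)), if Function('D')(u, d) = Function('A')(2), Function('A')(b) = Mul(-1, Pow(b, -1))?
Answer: -169084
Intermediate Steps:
n = Rational(1, 47) ≈ 0.021277
Function('D')(u, d) = Rational(-1, 2) (Function('D')(u, d) = Mul(-1, Pow(2, -1)) = Mul(-1, Rational(1, 2)) = Rational(-1, 2))
Mul(84542, Pow(Function('D')(n, -182), -1)) = Mul(84542, Pow(Rational(-1, 2), -1)) = Mul(84542, -2) = -169084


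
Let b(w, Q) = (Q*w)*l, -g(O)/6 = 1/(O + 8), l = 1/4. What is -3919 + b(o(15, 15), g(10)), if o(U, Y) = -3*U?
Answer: -15661/4 ≈ -3915.3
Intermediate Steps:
l = ¼ ≈ 0.25000
g(O) = -6/(8 + O) (g(O) = -6/(O + 8) = -6/(8 + O))
b(w, Q) = Q*w/4 (b(w, Q) = (Q*w)*(¼) = Q*w/4)
-3919 + b(o(15, 15), g(10)) = -3919 + (-6/(8 + 10))*(-3*15)/4 = -3919 + (¼)*(-6/18)*(-45) = -3919 + (¼)*(-6*1/18)*(-45) = -3919 + (¼)*(-⅓)*(-45) = -3919 + 15/4 = -15661/4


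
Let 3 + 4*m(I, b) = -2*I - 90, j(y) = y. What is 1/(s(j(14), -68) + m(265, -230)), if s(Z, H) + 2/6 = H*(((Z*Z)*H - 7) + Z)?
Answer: 12/10868063 ≈ 1.1042e-6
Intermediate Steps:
s(Z, H) = -1/3 + H*(-7 + Z + H*Z**2) (s(Z, H) = -1/3 + H*(((Z*Z)*H - 7) + Z) = -1/3 + H*((Z**2*H - 7) + Z) = -1/3 + H*((H*Z**2 - 7) + Z) = -1/3 + H*((-7 + H*Z**2) + Z) = -1/3 + H*(-7 + Z + H*Z**2))
m(I, b) = -93/4 - I/2 (m(I, b) = -3/4 + (-2*I - 90)/4 = -3/4 + (-90 - 2*I)/4 = -3/4 + (-45/2 - I/2) = -93/4 - I/2)
1/(s(j(14), -68) + m(265, -230)) = 1/((-1/3 - 7*(-68) - 68*14 + (-68)**2*14**2) + (-93/4 - 1/2*265)) = 1/((-1/3 + 476 - 952 + 4624*196) + (-93/4 - 265/2)) = 1/((-1/3 + 476 - 952 + 906304) - 623/4) = 1/(2717483/3 - 623/4) = 1/(10868063/12) = 12/10868063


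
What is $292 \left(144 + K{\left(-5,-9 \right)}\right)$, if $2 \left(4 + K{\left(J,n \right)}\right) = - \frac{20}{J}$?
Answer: $41464$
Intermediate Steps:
$K{\left(J,n \right)} = -4 - \frac{10}{J}$ ($K{\left(J,n \right)} = -4 + \frac{\left(-20\right) \frac{1}{J}}{2} = -4 - \frac{10}{J}$)
$292 \left(144 + K{\left(-5,-9 \right)}\right) = 292 \left(144 - \left(4 + \frac{10}{-5}\right)\right) = 292 \left(144 - 2\right) = 292 \cdot 142 = 41464$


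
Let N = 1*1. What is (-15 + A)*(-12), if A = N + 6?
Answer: 96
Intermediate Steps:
N = 1
A = 7 (A = 1 + 6 = 7)
(-15 + A)*(-12) = (-15 + 7)*(-12) = -8*(-12) = 96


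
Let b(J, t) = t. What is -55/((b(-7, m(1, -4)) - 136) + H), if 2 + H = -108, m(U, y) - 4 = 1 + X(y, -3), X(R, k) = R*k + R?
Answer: 55/233 ≈ 0.23605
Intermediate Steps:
X(R, k) = R + R*k
m(U, y) = 5 - 2*y (m(U, y) = 4 + (1 + y*(1 - 3)) = 4 + (1 + y*(-2)) = 4 + (1 - 2*y) = 5 - 2*y)
H = -110 (H = -2 - 108 = -110)
-55/((b(-7, m(1, -4)) - 136) + H) = -55/(((5 - 2*(-4)) - 136) - 110) = -55/(((5 + 8) - 136) - 110) = -55/((13 - 136) - 110) = -55/(-123 - 110) = -55/(-233) = -55*(-1/233) = 55/233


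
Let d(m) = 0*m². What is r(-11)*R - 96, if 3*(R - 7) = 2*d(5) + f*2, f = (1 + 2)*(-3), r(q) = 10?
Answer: -86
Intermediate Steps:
d(m) = 0
f = -9 (f = 3*(-3) = -9)
R = 1 (R = 7 + (2*0 - 9*2)/3 = 7 + (0 - 18)/3 = 7 + (⅓)*(-18) = 7 - 6 = 1)
r(-11)*R - 96 = 10*1 - 96 = 10 - 96 = -86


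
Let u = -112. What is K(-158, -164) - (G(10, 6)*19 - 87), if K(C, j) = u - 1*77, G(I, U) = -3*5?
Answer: 183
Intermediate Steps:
G(I, U) = -15
K(C, j) = -189 (K(C, j) = -112 - 1*77 = -112 - 77 = -189)
K(-158, -164) - (G(10, 6)*19 - 87) = -189 - (-15*19 - 87) = -189 - (-285 - 87) = -189 - 1*(-372) = -189 + 372 = 183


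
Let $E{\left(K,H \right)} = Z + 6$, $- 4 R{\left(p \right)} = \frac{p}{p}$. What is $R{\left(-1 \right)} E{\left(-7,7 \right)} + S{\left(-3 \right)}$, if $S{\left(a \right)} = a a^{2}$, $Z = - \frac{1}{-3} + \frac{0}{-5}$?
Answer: $- \frac{343}{12} \approx -28.583$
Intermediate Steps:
$R{\left(p \right)} = - \frac{1}{4}$ ($R{\left(p \right)} = - \frac{p \frac{1}{p}}{4} = \left(- \frac{1}{4}\right) 1 = - \frac{1}{4}$)
$Z = \frac{1}{3}$ ($Z = \left(-1\right) \left(- \frac{1}{3}\right) + 0 \left(- \frac{1}{5}\right) = \frac{1}{3} + 0 = \frac{1}{3} \approx 0.33333$)
$S{\left(a \right)} = a^{3}$
$E{\left(K,H \right)} = \frac{19}{3}$ ($E{\left(K,H \right)} = \frac{1}{3} + 6 = \frac{19}{3}$)
$R{\left(-1 \right)} E{\left(-7,7 \right)} + S{\left(-3 \right)} = \left(- \frac{1}{4}\right) \frac{19}{3} + \left(-3\right)^{3} = - \frac{19}{12} - 27 = - \frac{343}{12}$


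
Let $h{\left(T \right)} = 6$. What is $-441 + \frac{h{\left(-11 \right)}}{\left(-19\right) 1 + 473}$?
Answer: $- \frac{100104}{227} \approx -440.99$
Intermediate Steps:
$-441 + \frac{h{\left(-11 \right)}}{\left(-19\right) 1 + 473} = -441 + \frac{1}{\left(-19\right) 1 + 473} \cdot 6 = -441 + \frac{1}{-19 + 473} \cdot 6 = -441 + \frac{1}{454} \cdot 6 = -441 + \frac{3}{227} = - \frac{100104}{227}$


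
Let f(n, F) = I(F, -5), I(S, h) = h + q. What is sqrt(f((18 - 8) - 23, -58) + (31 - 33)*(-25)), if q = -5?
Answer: 2*sqrt(10) ≈ 6.3246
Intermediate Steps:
I(S, h) = -5 + h (I(S, h) = h - 5 = -5 + h)
f(n, F) = -10 (f(n, F) = -5 - 5 = -10)
sqrt(f((18 - 8) - 23, -58) + (31 - 33)*(-25)) = sqrt(-10 + (31 - 33)*(-25)) = sqrt(-10 - 2*(-25)) = sqrt(-10 + 50) = sqrt(40) = 2*sqrt(10)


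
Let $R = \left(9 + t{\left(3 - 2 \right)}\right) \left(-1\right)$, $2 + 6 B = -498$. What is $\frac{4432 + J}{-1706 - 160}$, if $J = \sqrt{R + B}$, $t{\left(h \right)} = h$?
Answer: $- \frac{2216}{933} - \frac{i \sqrt{210}}{2799} \approx -2.3751 - 0.0051773 i$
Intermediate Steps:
$B = - \frac{250}{3}$ ($B = - \frac{1}{3} + \frac{1}{6} \left(-498\right) = - \frac{1}{3} - 83 = - \frac{250}{3} \approx -83.333$)
$R = -10$ ($R = \left(9 + \left(3 - 2\right)\right) \left(-1\right) = \left(9 + 1\right) \left(-1\right) = 10 \left(-1\right) = -10$)
$J = \frac{2 i \sqrt{210}}{3}$ ($J = \sqrt{-10 - \frac{250}{3}} = \sqrt{- \frac{280}{3}} = \frac{2 i \sqrt{210}}{3} \approx 9.6609 i$)
$\frac{4432 + J}{-1706 - 160} = \frac{4432 + \frac{2 i \sqrt{210}}{3}}{-1706 - 160} = \frac{4432 + \frac{2 i \sqrt{210}}{3}}{-1866} = \left(4432 + \frac{2 i \sqrt{210}}{3}\right) \left(- \frac{1}{1866}\right) = - \frac{2216}{933} - \frac{i \sqrt{210}}{2799}$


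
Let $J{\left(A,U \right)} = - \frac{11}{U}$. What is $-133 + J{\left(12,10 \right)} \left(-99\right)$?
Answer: $- \frac{241}{10} \approx -24.1$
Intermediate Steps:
$-133 + J{\left(12,10 \right)} \left(-99\right) = -133 + - \frac{11}{10} \left(-99\right) = -133 + \left(-11\right) \frac{1}{10} \left(-99\right) = -133 - - \frac{1089}{10} = -133 + \frac{1089}{10} = - \frac{241}{10}$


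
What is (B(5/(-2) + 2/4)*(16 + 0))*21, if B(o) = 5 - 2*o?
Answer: 3024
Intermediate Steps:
(B(5/(-2) + 2/4)*(16 + 0))*21 = ((5 - 2*(5/(-2) + 2/4))*(16 + 0))*21 = ((5 - 2*(5*(-½) + 2*(¼)))*16)*21 = ((5 - 2*(-5/2 + ½))*16)*21 = ((5 - 2*(-2))*16)*21 = ((5 + 4)*16)*21 = (9*16)*21 = 144*21 = 3024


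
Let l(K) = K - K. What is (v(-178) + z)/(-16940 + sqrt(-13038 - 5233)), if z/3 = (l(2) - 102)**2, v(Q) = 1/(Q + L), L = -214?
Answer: -61175515/33204514 - 12235103*I*sqrt(151)/10226990312 ≈ -1.8424 - 0.014701*I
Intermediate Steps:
l(K) = 0
v(Q) = 1/(-214 + Q) (v(Q) = 1/(Q - 214) = 1/(-214 + Q))
z = 31212 (z = 3*(0 - 102)**2 = 3*(-102)**2 = 3*10404 = 31212)
(v(-178) + z)/(-16940 + sqrt(-13038 - 5233)) = (1/(-214 - 178) + 31212)/(-16940 + sqrt(-13038 - 5233)) = (1/(-392) + 31212)/(-16940 + sqrt(-18271)) = (-1/392 + 31212)/(-16940 + 11*I*sqrt(151)) = 12235103/(392*(-16940 + 11*I*sqrt(151)))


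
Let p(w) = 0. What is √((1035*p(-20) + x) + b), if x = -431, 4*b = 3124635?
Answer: √3122911/2 ≈ 883.59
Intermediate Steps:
b = 3124635/4 (b = (¼)*3124635 = 3124635/4 ≈ 7.8116e+5)
√((1035*p(-20) + x) + b) = √((1035*0 - 431) + 3124635/4) = √((0 - 431) + 3124635/4) = √(-431 + 3124635/4) = √(3122911/4) = √3122911/2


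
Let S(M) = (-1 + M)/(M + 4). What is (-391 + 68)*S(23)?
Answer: -7106/27 ≈ -263.19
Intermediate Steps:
S(M) = (-1 + M)/(4 + M)
(-391 + 68)*S(23) = (-391 + 68)*((-1 + 23)/(4 + 23)) = -323*22/27 = -7106/27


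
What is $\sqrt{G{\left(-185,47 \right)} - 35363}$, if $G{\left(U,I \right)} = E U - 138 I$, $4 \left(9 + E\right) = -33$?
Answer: $\frac{i \sqrt{154631}}{2} \approx 196.62 i$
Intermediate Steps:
$E = - \frac{69}{4}$ ($E = -9 + \frac{1}{4} \left(-33\right) = -9 - \frac{33}{4} = - \frac{69}{4} \approx -17.25$)
$G{\left(U,I \right)} = - 138 I - \frac{69 U}{4}$ ($G{\left(U,I \right)} = - \frac{69 U}{4} - 138 I = - 138 I - \frac{69 U}{4}$)
$\sqrt{G{\left(-185,47 \right)} - 35363} = \sqrt{\left(\left(-138\right) 47 - - \frac{12765}{4}\right) - 35363} = \sqrt{\left(-6486 + \frac{12765}{4}\right) - 35363} = \sqrt{- \frac{13179}{4} - 35363} = \sqrt{- \frac{154631}{4}} = \frac{i \sqrt{154631}}{2}$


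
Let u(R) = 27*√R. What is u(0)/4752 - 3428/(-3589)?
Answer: 3428/3589 ≈ 0.95514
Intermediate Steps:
u(0)/4752 - 3428/(-3589) = (27*√0)/4752 - 3428/(-3589) = (27*0)*(1/4752) - 3428*(-1/3589) = 0*(1/4752) + 3428/3589 = 0 + 3428/3589 = 3428/3589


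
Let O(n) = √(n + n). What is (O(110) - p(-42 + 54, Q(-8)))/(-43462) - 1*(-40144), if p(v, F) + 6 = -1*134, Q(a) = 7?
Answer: 872369194/21731 - √55/21731 ≈ 40144.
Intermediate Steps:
p(v, F) = -140 (p(v, F) = -6 - 1*134 = -6 - 134 = -140)
O(n) = √2*√n (O(n) = √(2*n) = √2*√n)
(O(110) - p(-42 + 54, Q(-8)))/(-43462) - 1*(-40144) = (√2*√110 - 1*(-140))/(-43462) - 1*(-40144) = (2*√55 + 140)*(-1/43462) + 40144 = (140 + 2*√55)*(-1/43462) + 40144 = (-70/21731 - √55/21731) + 40144 = 872369194/21731 - √55/21731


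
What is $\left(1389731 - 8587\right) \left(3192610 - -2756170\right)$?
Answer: $8216121804320$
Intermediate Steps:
$\left(1389731 - 8587\right) \left(3192610 - -2756170\right) = 1381144 \left(3192610 + 2756170\right) = 1381144 \cdot 5948780 = 8216121804320$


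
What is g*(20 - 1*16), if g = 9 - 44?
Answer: -140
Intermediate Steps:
g = -35
g*(20 - 1*16) = -35*(20 - 1*16) = -35*(20 - 16) = -35*4 = -140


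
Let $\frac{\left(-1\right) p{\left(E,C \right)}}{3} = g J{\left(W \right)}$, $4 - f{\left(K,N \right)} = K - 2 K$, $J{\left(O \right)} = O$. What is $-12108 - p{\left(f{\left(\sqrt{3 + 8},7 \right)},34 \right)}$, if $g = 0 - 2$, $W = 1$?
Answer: $-12114$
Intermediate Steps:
$g = -2$
$f{\left(K,N \right)} = 4 + K$ ($f{\left(K,N \right)} = 4 - \left(K - 2 K\right) = 4 - - K = 4 + K$)
$p{\left(E,C \right)} = 6$ ($p{\left(E,C \right)} = - 3 \left(\left(-2\right) 1\right) = \left(-3\right) \left(-2\right) = 6$)
$-12108 - p{\left(f{\left(\sqrt{3 + 8},7 \right)},34 \right)} = -12108 - 6 = -12114$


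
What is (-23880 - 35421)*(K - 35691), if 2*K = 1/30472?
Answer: 128988706720203/60944 ≈ 2.1165e+9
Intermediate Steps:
K = 1/60944 (K = (1/2)/30472 = (1/2)*(1/30472) = 1/60944 ≈ 1.6409e-5)
(-23880 - 35421)*(K - 35691) = (-23880 - 35421)*(1/60944 - 35691) = -59301*(-2175152303/60944) = 128988706720203/60944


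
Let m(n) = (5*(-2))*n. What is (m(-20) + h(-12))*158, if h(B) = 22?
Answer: 35076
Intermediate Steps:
m(n) = -10*n
(m(-20) + h(-12))*158 = (-10*(-20) + 22)*158 = (200 + 22)*158 = 222*158 = 35076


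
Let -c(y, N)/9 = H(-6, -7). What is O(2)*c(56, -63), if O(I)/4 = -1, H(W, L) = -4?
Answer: -144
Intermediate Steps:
c(y, N) = 36 (c(y, N) = -9*(-4) = 36)
O(I) = -4 (O(I) = 4*(-1) = -4)
O(2)*c(56, -63) = -4*36 = -144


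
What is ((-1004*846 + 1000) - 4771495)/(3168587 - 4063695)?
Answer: 5619879/895108 ≈ 6.2784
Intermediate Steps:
((-1004*846 + 1000) - 4771495)/(3168587 - 4063695) = ((-849384 + 1000) - 4771495)/(-895108) = (-848384 - 4771495)*(-1/895108) = -5619879*(-1/895108) = 5619879/895108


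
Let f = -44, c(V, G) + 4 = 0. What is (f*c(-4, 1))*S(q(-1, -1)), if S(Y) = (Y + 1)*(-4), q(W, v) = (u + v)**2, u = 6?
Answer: -18304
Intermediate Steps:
c(V, G) = -4 (c(V, G) = -4 + 0 = -4)
q(W, v) = (6 + v)**2
S(Y) = -4 - 4*Y (S(Y) = (1 + Y)*(-4) = -4 - 4*Y)
(f*c(-4, 1))*S(q(-1, -1)) = (-44*(-4))*(-4 - 4*(6 - 1)**2) = 176*(-4 - 4*5**2) = 176*(-4 - 4*25) = 176*(-4 - 100) = 176*(-104) = -18304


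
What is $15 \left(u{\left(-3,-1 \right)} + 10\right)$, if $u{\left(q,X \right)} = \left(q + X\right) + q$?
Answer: $45$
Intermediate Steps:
$u{\left(q,X \right)} = X + 2 q$ ($u{\left(q,X \right)} = \left(X + q\right) + q = X + 2 q$)
$15 \left(u{\left(-3,-1 \right)} + 10\right) = 15 \left(\left(-1 + 2 \left(-3\right)\right) + 10\right) = 15 \left(\left(-1 - 6\right) + 10\right) = 15 \left(-7 + 10\right) = 15 \cdot 3 = 45$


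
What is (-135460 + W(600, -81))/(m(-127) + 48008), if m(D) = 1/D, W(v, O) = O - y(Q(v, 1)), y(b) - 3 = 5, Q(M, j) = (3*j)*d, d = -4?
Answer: -17214723/6097015 ≈ -2.8235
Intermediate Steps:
Q(M, j) = -12*j (Q(M, j) = (3*j)*(-4) = -12*j)
y(b) = 8 (y(b) = 3 + 5 = 8)
W(v, O) = -8 + O (W(v, O) = O - 1*8 = O - 8 = -8 + O)
(-135460 + W(600, -81))/(m(-127) + 48008) = (-135460 + (-8 - 81))/(1/(-127) + 48008) = (-135460 - 89)/(-1/127 + 48008) = -135549/6097015/127 = -135549*127/6097015 = -17214723/6097015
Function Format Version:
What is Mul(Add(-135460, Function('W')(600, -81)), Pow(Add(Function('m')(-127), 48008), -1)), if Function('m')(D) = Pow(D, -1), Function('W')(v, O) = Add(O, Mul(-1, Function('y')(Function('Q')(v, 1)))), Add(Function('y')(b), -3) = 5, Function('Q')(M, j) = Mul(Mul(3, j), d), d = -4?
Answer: Rational(-17214723, 6097015) ≈ -2.8235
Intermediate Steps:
Function('Q')(M, j) = Mul(-12, j) (Function('Q')(M, j) = Mul(Mul(3, j), -4) = Mul(-12, j))
Function('y')(b) = 8 (Function('y')(b) = Add(3, 5) = 8)
Function('W')(v, O) = Add(-8, O) (Function('W')(v, O) = Add(O, Mul(-1, 8)) = Add(O, -8) = Add(-8, O))
Mul(Add(-135460, Function('W')(600, -81)), Pow(Add(Function('m')(-127), 48008), -1)) = Mul(Add(-135460, Add(-8, -81)), Pow(Add(Pow(-127, -1), 48008), -1)) = Mul(Add(-135460, -89), Pow(Add(Rational(-1, 127), 48008), -1)) = Mul(-135549, Pow(Rational(6097015, 127), -1)) = Mul(-135549, Rational(127, 6097015)) = Rational(-17214723, 6097015)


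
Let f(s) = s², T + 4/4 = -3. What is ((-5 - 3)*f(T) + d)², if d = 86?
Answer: 1764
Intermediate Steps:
T = -4 (T = -1 - 3 = -4)
((-5 - 3)*f(T) + d)² = ((-5 - 3)*(-4)² + 86)² = (-8*16 + 86)² = (-128 + 86)² = (-42)² = 1764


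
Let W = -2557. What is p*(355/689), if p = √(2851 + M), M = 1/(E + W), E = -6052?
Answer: 355*√211301517122/5931601 ≈ 27.511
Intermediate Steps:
M = -1/8609 (M = 1/(-6052 - 2557) = 1/(-8609) = -1/8609 ≈ -0.00011616)
p = √211301517122/8609 (p = √(2851 - 1/8609) = √(24544258/8609) = √211301517122/8609 ≈ 53.395)
p*(355/689) = (√211301517122/8609)*(355/689) = 355*√211301517122/5931601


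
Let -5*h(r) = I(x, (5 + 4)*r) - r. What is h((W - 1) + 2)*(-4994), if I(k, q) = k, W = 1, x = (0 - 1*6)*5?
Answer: -159808/5 ≈ -31962.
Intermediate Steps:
x = -30 (x = (0 - 6)*5 = -6*5 = -30)
h(r) = 6 + r/5 (h(r) = -(-30 - r)/5 = 6 + r/5)
h((W - 1) + 2)*(-4994) = (6 + ((1 - 1) + 2)/5)*(-4994) = (6 + (0 + 2)/5)*(-4994) = (6 + (⅕)*2)*(-4994) = (6 + ⅖)*(-4994) = (32/5)*(-4994) = -159808/5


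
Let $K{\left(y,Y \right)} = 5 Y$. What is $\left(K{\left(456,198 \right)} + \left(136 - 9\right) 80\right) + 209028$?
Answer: $220178$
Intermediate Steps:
$\left(K{\left(456,198 \right)} + \left(136 - 9\right) 80\right) + 209028 = \left(5 \cdot 198 + \left(136 - 9\right) 80\right) + 209028 = \left(990 + \left(136 - 9\right) 80\right) + 209028 = \left(990 + 127 \cdot 80\right) + 209028 = \left(990 + 10160\right) + 209028 = 11150 + 209028 = 220178$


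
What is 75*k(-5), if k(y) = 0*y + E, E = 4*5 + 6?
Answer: 1950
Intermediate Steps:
E = 26 (E = 20 + 6 = 26)
k(y) = 26 (k(y) = 0*y + 26 = 0 + 26 = 26)
75*k(-5) = 75*26 = 1950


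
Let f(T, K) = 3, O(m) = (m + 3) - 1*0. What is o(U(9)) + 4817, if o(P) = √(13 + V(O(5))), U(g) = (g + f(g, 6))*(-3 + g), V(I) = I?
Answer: 4817 + √21 ≈ 4821.6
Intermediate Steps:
O(m) = 3 + m (O(m) = (3 + m) + 0 = 3 + m)
U(g) = (-3 + g)*(3 + g) (U(g) = (g + 3)*(-3 + g) = (3 + g)*(-3 + g) = (-3 + g)*(3 + g))
o(P) = √21 (o(P) = √(13 + (3 + 5)) = √(13 + 8) = √21)
o(U(9)) + 4817 = √21 + 4817 = 4817 + √21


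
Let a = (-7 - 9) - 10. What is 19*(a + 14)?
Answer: -228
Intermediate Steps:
a = -26 (a = -16 - 10 = -26)
19*(a + 14) = 19*(-26 + 14) = 19*(-12) = -228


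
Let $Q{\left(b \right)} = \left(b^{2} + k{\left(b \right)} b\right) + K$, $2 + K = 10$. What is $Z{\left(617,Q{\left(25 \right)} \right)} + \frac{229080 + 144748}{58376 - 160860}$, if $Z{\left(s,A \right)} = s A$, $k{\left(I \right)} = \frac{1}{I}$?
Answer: $\frac{10022278081}{25621} \approx 3.9117 \cdot 10^{5}$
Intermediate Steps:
$K = 8$ ($K = -2 + 10 = 8$)
$Q{\left(b \right)} = 9 + b^{2}$ ($Q{\left(b \right)} = \left(b^{2} + \frac{b}{b}\right) + 8 = \left(b^{2} + 1\right) + 8 = \left(1 + b^{2}\right) + 8 = 9 + b^{2}$)
$Z{\left(s,A \right)} = A s$
$Z{\left(617,Q{\left(25 \right)} \right)} + \frac{229080 + 144748}{58376 - 160860} = \left(9 + 25^{2}\right) 617 + \frac{229080 + 144748}{58376 - 160860} = \left(9 + 625\right) 617 + \frac{373828}{-102484} = 634 \cdot 617 + 373828 \left(- \frac{1}{102484}\right) = 391178 - \frac{93457}{25621} = \frac{10022278081}{25621}$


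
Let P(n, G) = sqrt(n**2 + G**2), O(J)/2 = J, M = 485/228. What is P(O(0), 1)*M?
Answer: 485/228 ≈ 2.1272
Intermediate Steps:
M = 485/228 (M = 485*(1/228) = 485/228 ≈ 2.1272)
O(J) = 2*J
P(n, G) = sqrt(G**2 + n**2)
P(O(0), 1)*M = sqrt(1**2 + (2*0)**2)*(485/228) = sqrt(1 + 0**2)*(485/228) = sqrt(1 + 0)*(485/228) = sqrt(1)*(485/228) = 1*(485/228) = 485/228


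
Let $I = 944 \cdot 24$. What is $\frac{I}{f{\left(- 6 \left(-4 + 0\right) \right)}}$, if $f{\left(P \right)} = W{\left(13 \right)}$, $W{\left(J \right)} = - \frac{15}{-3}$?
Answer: $\frac{22656}{5} \approx 4531.2$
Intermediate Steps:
$W{\left(J \right)} = 5$ ($W{\left(J \right)} = \left(-15\right) \left(- \frac{1}{3}\right) = 5$)
$f{\left(P \right)} = 5$
$I = 22656$
$\frac{I}{f{\left(- 6 \left(-4 + 0\right) \right)}} = \frac{22656}{5}$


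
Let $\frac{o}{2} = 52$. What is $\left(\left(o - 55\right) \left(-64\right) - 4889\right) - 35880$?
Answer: $-43905$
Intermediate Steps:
$o = 104$ ($o = 2 \cdot 52 = 104$)
$\left(\left(o - 55\right) \left(-64\right) - 4889\right) - 35880 = \left(\left(104 - 55\right) \left(-64\right) - 4889\right) - 35880 = \left(49 \left(-64\right) - 4889\right) - 35880 = \left(-3136 - 4889\right) - 35880 = -8025 - 35880 = -43905$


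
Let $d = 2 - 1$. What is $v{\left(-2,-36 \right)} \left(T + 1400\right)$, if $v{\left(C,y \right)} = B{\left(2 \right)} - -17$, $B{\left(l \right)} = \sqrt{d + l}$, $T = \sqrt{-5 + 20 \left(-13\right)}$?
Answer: $\left(17 + \sqrt{3}\right) \left(1400 + i \sqrt{265}\right) \approx 26225.0 + 304.94 i$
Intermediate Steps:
$d = 1$
$T = i \sqrt{265}$ ($T = \sqrt{-5 - 260} = \sqrt{-265} = i \sqrt{265} \approx 16.279 i$)
$B{\left(l \right)} = \sqrt{1 + l}$
$v{\left(C,y \right)} = 17 + \sqrt{3}$ ($v{\left(C,y \right)} = \sqrt{1 + 2} - -17 = \sqrt{3} + 17 = 17 + \sqrt{3}$)
$v{\left(-2,-36 \right)} \left(T + 1400\right) = \left(17 + \sqrt{3}\right) \left(i \sqrt{265} + 1400\right) = \left(17 + \sqrt{3}\right) \left(1400 + i \sqrt{265}\right)$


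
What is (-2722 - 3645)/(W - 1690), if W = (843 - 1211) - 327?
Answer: 6367/2385 ≈ 2.6696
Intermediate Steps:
W = -695 (W = -368 - 327 = -695)
(-2722 - 3645)/(W - 1690) = (-2722 - 3645)/(-695 - 1690) = -6367/(-2385) = -6367*(-1/2385) = 6367/2385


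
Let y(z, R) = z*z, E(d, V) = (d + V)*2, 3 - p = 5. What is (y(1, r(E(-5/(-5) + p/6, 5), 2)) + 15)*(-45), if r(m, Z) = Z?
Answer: -720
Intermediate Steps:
p = -2 (p = 3 - 1*5 = 3 - 5 = -2)
E(d, V) = 2*V + 2*d (E(d, V) = (V + d)*2 = 2*V + 2*d)
y(z, R) = z²
(y(1, r(E(-5/(-5) + p/6, 5), 2)) + 15)*(-45) = (1² + 15)*(-45) = (1 + 15)*(-45) = 16*(-45) = -720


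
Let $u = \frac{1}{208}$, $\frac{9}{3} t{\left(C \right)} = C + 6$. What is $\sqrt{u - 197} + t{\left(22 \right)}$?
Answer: $\frac{28}{3} + \frac{5 i \sqrt{21307}}{52} \approx 9.3333 + 14.035 i$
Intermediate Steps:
$t{\left(C \right)} = 2 + \frac{C}{3}$ ($t{\left(C \right)} = \frac{C + 6}{3} = \frac{6 + C}{3} = 2 + \frac{C}{3}$)
$u = \frac{1}{208} \approx 0.0048077$
$\sqrt{u - 197} + t{\left(22 \right)} = \sqrt{\frac{1}{208} - 197} + \left(2 + \frac{1}{3} \cdot 22\right) = \sqrt{- \frac{40975}{208}} + \left(2 + \frac{22}{3}\right) = \frac{5 i \sqrt{21307}}{52} + \frac{28}{3} = \frac{28}{3} + \frac{5 i \sqrt{21307}}{52}$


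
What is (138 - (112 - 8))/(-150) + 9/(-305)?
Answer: -1172/4575 ≈ -0.25618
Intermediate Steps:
(138 - (112 - 8))/(-150) + 9/(-305) = (138 - 1*104)*(-1/150) + 9*(-1/305) = (138 - 104)*(-1/150) - 9/305 = 34*(-1/150) - 9/305 = -17/75 - 9/305 = -1172/4575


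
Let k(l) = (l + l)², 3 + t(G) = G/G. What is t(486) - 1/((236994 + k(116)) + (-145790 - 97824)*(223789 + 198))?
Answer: -109132156399/54566078200 ≈ -2.0000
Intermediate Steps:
t(G) = -2 (t(G) = -3 + G/G = -3 + 1 = -2)
k(l) = 4*l² (k(l) = (2*l)² = 4*l²)
t(486) - 1/((236994 + k(116)) + (-145790 - 97824)*(223789 + 198)) = -2 - 1/((236994 + 4*116²) + (-145790 - 97824)*(223789 + 198)) = -2 - 1/((236994 + 4*13456) - 243614*223987) = -2 - 1/((236994 + 53824) - 54566369018) = -2 - 1/(290818 - 54566369018) = -2 - 1/(-54566078200) = -2 - 1*(-1/54566078200) = -2 + 1/54566078200 = -109132156399/54566078200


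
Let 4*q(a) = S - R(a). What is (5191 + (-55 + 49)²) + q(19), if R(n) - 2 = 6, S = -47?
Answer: 20853/4 ≈ 5213.3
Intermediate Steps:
R(n) = 8 (R(n) = 2 + 6 = 8)
q(a) = -55/4 (q(a) = (-47 - 1*8)/4 = (-47 - 8)/4 = (¼)*(-55) = -55/4)
(5191 + (-55 + 49)²) + q(19) = (5191 + (-55 + 49)²) - 55/4 = (5191 + (-6)²) - 55/4 = (5191 + 36) - 55/4 = 5227 - 55/4 = 20853/4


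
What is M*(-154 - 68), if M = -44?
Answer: 9768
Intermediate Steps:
M*(-154 - 68) = -44*(-154 - 68) = -44*(-222) = 9768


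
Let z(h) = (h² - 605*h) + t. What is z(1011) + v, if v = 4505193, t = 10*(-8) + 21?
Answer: 4915600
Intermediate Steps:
t = -59 (t = -80 + 21 = -59)
z(h) = -59 + h² - 605*h (z(h) = (h² - 605*h) - 59 = -59 + h² - 605*h)
z(1011) + v = (-59 + 1011² - 605*1011) + 4505193 = (-59 + 1022121 - 611655) + 4505193 = 410407 + 4505193 = 4915600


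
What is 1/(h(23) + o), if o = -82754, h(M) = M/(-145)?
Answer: -145/11999353 ≈ -1.2084e-5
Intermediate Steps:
h(M) = -M/145 (h(M) = M*(-1/145) = -M/145)
1/(h(23) + o) = 1/(-1/145*23 - 82754) = 1/(-23/145 - 82754) = 1/(-11999353/145) = -145/11999353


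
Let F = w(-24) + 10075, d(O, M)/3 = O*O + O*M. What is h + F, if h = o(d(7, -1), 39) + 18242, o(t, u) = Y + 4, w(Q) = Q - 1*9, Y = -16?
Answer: 28272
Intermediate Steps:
w(Q) = -9 + Q (w(Q) = Q - 9 = -9 + Q)
d(O, M) = 3*O² + 3*M*O (d(O, M) = 3*(O*O + O*M) = 3*(O² + M*O) = 3*O² + 3*M*O)
o(t, u) = -12 (o(t, u) = -16 + 4 = -12)
h = 18230 (h = -12 + 18242 = 18230)
F = 10042 (F = (-9 - 24) + 10075 = -33 + 10075 = 10042)
h + F = 18230 + 10042 = 28272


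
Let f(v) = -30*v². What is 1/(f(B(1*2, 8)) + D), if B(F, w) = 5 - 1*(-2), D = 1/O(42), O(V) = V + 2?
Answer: -44/64679 ≈ -0.00068028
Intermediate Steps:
O(V) = 2 + V
D = 1/44 (D = 1/(2 + 42) = 1/44 ≈ 0.022727)
B(F, w) = 7 (B(F, w) = 5 + 2 = 7)
1/(f(B(1*2, 8)) + D) = 1/(-30*7² + 1/44) = 1/(-30*49 + 1/44) = 1/(-1470 + 1/44) = 1/(-64679/44) = -44/64679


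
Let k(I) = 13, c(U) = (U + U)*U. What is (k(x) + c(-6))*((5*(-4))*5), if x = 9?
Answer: -8500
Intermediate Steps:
c(U) = 2*U² (c(U) = (2*U)*U = 2*U²)
(k(x) + c(-6))*((5*(-4))*5) = (13 + 2*(-6)²)*((5*(-4))*5) = (13 + 2*36)*(-20*5) = (13 + 72)*(-100) = 85*(-100) = -8500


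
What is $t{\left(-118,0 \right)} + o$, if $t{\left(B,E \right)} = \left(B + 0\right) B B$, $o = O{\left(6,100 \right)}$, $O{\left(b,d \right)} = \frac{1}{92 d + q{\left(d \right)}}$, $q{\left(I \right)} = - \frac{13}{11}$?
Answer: $- \frac{166253478973}{101187} \approx -1.643 \cdot 10^{6}$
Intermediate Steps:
$q{\left(I \right)} = - \frac{13}{11}$ ($q{\left(I \right)} = \left(-13\right) \frac{1}{11} = - \frac{13}{11}$)
$O{\left(b,d \right)} = \frac{1}{- \frac{13}{11} + 92 d}$ ($O{\left(b,d \right)} = \frac{1}{92 d - \frac{13}{11}} = \frac{1}{- \frac{13}{11} + 92 d}$)
$o = \frac{11}{101187}$ ($o = \frac{11}{-13 + 1012 \cdot 100} = \frac{11}{-13 + 101200} = \frac{11}{101187} \approx 0.00010871$)
$t{\left(B,E \right)} = B^{3}$ ($t{\left(B,E \right)} = B B B = B^{2} B = B^{3}$)
$t{\left(-118,0 \right)} + o = \left(-118\right)^{3} + \frac{11}{101187} = -1643032 + \frac{11}{101187} = - \frac{166253478973}{101187}$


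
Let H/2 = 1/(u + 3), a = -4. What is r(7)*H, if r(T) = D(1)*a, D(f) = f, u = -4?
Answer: 8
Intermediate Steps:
r(T) = -4 (r(T) = 1*(-4) = -4)
H = -2 (H = 2/(-4 + 3) = 2/(-1) = 2*(-1) = -2)
r(7)*H = -4*(-2) = 8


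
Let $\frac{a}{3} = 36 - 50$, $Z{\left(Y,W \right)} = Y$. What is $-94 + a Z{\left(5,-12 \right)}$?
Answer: $-304$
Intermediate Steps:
$a = -42$ ($a = 3 \left(36 - 50\right) = 3 \left(-14\right) = -42$)
$-94 + a Z{\left(5,-12 \right)} = -94 - 210 = -304$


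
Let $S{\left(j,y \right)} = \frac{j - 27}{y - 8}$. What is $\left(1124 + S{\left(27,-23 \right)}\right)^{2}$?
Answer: $1263376$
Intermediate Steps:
$S{\left(j,y \right)} = \frac{-27 + j}{-8 + y}$
$\left(1124 + S{\left(27,-23 \right)}\right)^{2} = \left(1124 + \frac{-27 + 27}{-8 - 23}\right)^{2} = \left(1124 + \frac{1}{-31} \cdot 0\right)^{2} = \left(1124 - 0\right)^{2} = \left(1124 + 0\right)^{2} = 1124^{2} = 1263376$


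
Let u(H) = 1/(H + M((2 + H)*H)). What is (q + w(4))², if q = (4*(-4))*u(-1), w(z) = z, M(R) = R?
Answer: 144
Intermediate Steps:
u(H) = 1/(H + H*(2 + H)) (u(H) = 1/(H + (2 + H)*H) = 1/(H + H*(2 + H)))
q = 8 (q = (4*(-4))*(1/((-1)*(3 - 1))) = -(-16)/2 = -16*(-½) = 8)
(q + w(4))² = (8 + 4)² = 12² = 144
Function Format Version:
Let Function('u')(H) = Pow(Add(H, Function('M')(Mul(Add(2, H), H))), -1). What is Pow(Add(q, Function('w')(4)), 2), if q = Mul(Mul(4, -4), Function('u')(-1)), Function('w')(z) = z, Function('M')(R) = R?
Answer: 144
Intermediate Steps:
Function('u')(H) = Pow(Add(H, Mul(H, Add(2, H))), -1) (Function('u')(H) = Pow(Add(H, Mul(Add(2, H), H)), -1) = Pow(Add(H, Mul(H, Add(2, H))), -1))
q = 8 (q = Mul(Mul(4, -4), Mul(Pow(-1, -1), Pow(Add(3, -1), -1))) = Mul(-16, Mul(-1, Pow(2, -1))) = Mul(-16, Mul(-1, Rational(1, 2))) = Mul(-16, Rational(-1, 2)) = 8)
Pow(Add(q, Function('w')(4)), 2) = Pow(Add(8, 4), 2) = Pow(12, 2) = 144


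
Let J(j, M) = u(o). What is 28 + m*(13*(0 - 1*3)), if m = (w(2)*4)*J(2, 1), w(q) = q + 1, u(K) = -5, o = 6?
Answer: 2368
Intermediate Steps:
J(j, M) = -5
w(q) = 1 + q
m = -60 (m = ((1 + 2)*4)*(-5) = (3*4)*(-5) = 12*(-5) = -60)
28 + m*(13*(0 - 1*3)) = 28 - 780*(0 - 1*3) = 28 - 780*(0 - 3) = 28 - 780*(-3) = 28 - 60*(-39) = 28 + 2340 = 2368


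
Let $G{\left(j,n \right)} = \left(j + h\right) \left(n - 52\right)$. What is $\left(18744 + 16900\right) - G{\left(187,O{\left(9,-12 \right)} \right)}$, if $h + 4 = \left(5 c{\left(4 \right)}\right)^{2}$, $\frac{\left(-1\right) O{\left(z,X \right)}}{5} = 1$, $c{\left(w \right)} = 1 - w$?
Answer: $58900$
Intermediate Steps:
$O{\left(z,X \right)} = -5$ ($O{\left(z,X \right)} = \left(-5\right) 1 = -5$)
$h = 221$ ($h = -4 + \left(5 \left(1 - 4\right)\right)^{2} = -4 + \left(5 \left(-3\right)\right)^{2} = -4 + \left(-15\right)^{2} = -4 + 225 = 221$)
$G{\left(j,n \right)} = \left(-52 + n\right) \left(221 + j\right)$ ($G{\left(j,n \right)} = \left(j + 221\right) \left(n - 52\right) = \left(221 + j\right) \left(-52 + n\right) = \left(-52 + n\right) \left(221 + j\right)$)
$\left(18744 + 16900\right) - G{\left(187,O{\left(9,-12 \right)} \right)} = \left(18744 + 16900\right) - \left(-11492 - 9724 + 221 \left(-5\right) + 187 \left(-5\right)\right) = 35644 - \left(-11492 - 9724 - 1105 - 935\right) = 35644 - -23256 = 35644 + 23256 = 58900$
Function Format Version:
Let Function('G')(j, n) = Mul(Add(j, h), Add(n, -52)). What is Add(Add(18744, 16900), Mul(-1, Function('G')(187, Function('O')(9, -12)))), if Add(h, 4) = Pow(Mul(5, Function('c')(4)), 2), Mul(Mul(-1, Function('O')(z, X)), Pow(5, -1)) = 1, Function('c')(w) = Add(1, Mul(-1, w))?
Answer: 58900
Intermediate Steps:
Function('O')(z, X) = -5 (Function('O')(z, X) = Mul(-5, 1) = -5)
h = 221 (h = Add(-4, Pow(Mul(5, Add(1, Mul(-1, 4))), 2)) = Add(-4, Pow(Mul(5, Add(1, -4)), 2)) = Add(-4, Pow(Mul(5, -3), 2)) = Add(-4, Pow(-15, 2)) = Add(-4, 225) = 221)
Function('G')(j, n) = Mul(Add(-52, n), Add(221, j)) (Function('G')(j, n) = Mul(Add(j, 221), Add(n, -52)) = Mul(Add(221, j), Add(-52, n)) = Mul(Add(-52, n), Add(221, j)))
Add(Add(18744, 16900), Mul(-1, Function('G')(187, Function('O')(9, -12)))) = Add(Add(18744, 16900), Mul(-1, Add(-11492, Mul(-52, 187), Mul(221, -5), Mul(187, -5)))) = Add(35644, Mul(-1, Add(-11492, -9724, -1105, -935))) = Add(35644, Mul(-1, -23256)) = Add(35644, 23256) = 58900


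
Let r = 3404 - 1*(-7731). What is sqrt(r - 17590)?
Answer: I*sqrt(6455) ≈ 80.343*I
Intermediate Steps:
r = 11135 (r = 3404 + 7731 = 11135)
sqrt(r - 17590) = sqrt(11135 - 17590) = sqrt(-6455) = I*sqrt(6455)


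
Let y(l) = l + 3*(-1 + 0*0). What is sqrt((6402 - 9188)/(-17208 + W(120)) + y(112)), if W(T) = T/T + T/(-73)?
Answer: sqrt(172270169212667)/1256231 ≈ 10.448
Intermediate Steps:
W(T) = 1 - T/73 (W(T) = 1 + T*(-1/73) = 1 - T/73)
y(l) = -3 + l (y(l) = l + 3*(-1 + 0) = l + 3*(-1) = l - 3 = -3 + l)
sqrt((6402 - 9188)/(-17208 + W(120)) + y(112)) = sqrt((6402 - 9188)/(-17208 + (1 - 1/73*120)) + (-3 + 112)) = sqrt(-2786/(-17208 + (1 - 120/73)) + 109) = sqrt(-2786/(-17208 - 47/73) + 109) = sqrt(-2786/(-1256231/73) + 109) = sqrt(-2786*(-73/1256231) + 109) = sqrt(203378/1256231 + 109) = sqrt(137132557/1256231) = sqrt(172270169212667)/1256231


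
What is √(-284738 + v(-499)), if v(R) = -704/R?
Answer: 27*I*√97256098/499 ≈ 533.61*I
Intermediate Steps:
√(-284738 + v(-499)) = √(-284738 - 704/(-499)) = √(-284738 - 704*(-1/499)) = √(-284738 + 704/499) = √(-142083558/499) = 27*I*√97256098/499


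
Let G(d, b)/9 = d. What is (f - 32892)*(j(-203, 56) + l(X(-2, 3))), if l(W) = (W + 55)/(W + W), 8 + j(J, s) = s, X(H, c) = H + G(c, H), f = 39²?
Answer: -7780008/5 ≈ -1.5560e+6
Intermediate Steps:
f = 1521
G(d, b) = 9*d
X(H, c) = H + 9*c
j(J, s) = -8 + s
l(W) = (55 + W)/(2*W) (l(W) = (55 + W)/((2*W)) = (55 + W)*(1/(2*W)) = (55 + W)/(2*W))
(f - 32892)*(j(-203, 56) + l(X(-2, 3))) = (1521 - 32892)*((-8 + 56) + (55 + (-2 + 9*3))/(2*(-2 + 9*3))) = -31371*(48 + (55 + (-2 + 27))/(2*(-2 + 27))) = -31371*(48 + (½)*(55 + 25)/25) = -31371*(48 + (½)*(1/25)*80) = -31371*(48 + 8/5) = -31371*248/5 = -7780008/5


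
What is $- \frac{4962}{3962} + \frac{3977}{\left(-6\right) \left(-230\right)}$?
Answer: $\frac{4454657}{2733780} \approx 1.6295$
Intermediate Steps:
$- \frac{4962}{3962} + \frac{3977}{\left(-6\right) \left(-230\right)} = \left(-4962\right) \frac{1}{3962} + \frac{3977}{1380} = - \frac{2481}{1981} + 3977 \cdot \frac{1}{1380} = - \frac{2481}{1981} + \frac{3977}{1380} = \frac{4454657}{2733780}$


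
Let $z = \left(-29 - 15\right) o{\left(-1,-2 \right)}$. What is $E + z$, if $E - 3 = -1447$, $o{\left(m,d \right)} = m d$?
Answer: $-1532$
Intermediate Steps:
$o{\left(m,d \right)} = d m$
$E = -1444$ ($E = 3 - 1447 = -1444$)
$z = -88$ ($z = \left(-29 - 15\right) \left(\left(-2\right) \left(-1\right)\right) = \left(-44\right) 2 = -88$)
$E + z = -1444 - 88 = -1532$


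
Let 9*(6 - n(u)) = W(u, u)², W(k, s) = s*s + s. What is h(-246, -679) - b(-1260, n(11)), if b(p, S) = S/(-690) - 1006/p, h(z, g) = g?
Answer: -9890809/14490 ≈ -682.60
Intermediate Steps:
W(k, s) = s + s² (W(k, s) = s² + s = s + s²)
n(u) = 6 - u²*(1 + u)²/9
b(p, S) = -1006/p - S/690 (b(p, S) = S*(-1/690) - 1006/p = -S/690 - 1006/p = -1006/p - S/690)
h(-246, -679) - b(-1260, n(11)) = -679 - (-1006/(-1260) - (6 - ⅑*11²*(1 + 11)²)/690) = -679 - (-1006*(-1/1260) - (6 - ⅑*121*12²)/690) = -679 - (503/630 - (6 - ⅑*121*144)/690) = -679 - (503/630 - (6 - 1936)/690) = -679 - (503/630 - 1/690*(-1930)) = -679 - (503/630 + 193/69) = -679 - 1*52099/14490 = -679 - 52099/14490 = -9890809/14490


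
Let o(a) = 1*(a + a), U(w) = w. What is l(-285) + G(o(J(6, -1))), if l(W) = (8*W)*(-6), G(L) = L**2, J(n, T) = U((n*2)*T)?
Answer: 14256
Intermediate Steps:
J(n, T) = 2*T*n (J(n, T) = (n*2)*T = (2*n)*T = 2*T*n)
o(a) = 2*a (o(a) = 1*(2*a) = 2*a)
l(W) = -48*W
l(-285) + G(o(J(6, -1))) = -48*(-285) + (2*(2*(-1)*6))**2 = 13680 + (2*(-12))**2 = 13680 + (-24)**2 = 13680 + 576 = 14256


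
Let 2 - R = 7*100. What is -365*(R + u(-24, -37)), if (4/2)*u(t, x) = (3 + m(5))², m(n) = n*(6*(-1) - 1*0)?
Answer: 243455/2 ≈ 1.2173e+5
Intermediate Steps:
m(n) = -6*n (m(n) = n*(-6 + 0) = n*(-6) = -6*n)
R = -698 (R = 2 - 7*100 = 2 - 1*700 = 2 - 700 = -698)
u(t, x) = 729/2 (u(t, x) = (3 - 6*5)²/2 = (3 - 30)²/2 = (½)*(-27)² = (½)*729 = 729/2)
-365*(R + u(-24, -37)) = -365*(-698 + 729/2) = -365*(-667/2) = 243455/2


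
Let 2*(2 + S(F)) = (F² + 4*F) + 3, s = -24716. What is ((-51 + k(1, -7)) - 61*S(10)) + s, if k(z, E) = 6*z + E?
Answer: -58015/2 ≈ -29008.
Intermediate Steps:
S(F) = -½ + F²/2 + 2*F (S(F) = -2 + ((F² + 4*F) + 3)/2 = -2 + (3 + F² + 4*F)/2 = -2 + (3/2 + F²/2 + 2*F) = -½ + F²/2 + 2*F)
k(z, E) = E + 6*z
((-51 + k(1, -7)) - 61*S(10)) + s = ((-51 + (-7 + 6*1)) - 61*(-½ + (½)*10² + 2*10)) - 24716 = ((-51 + (-7 + 6)) - 61*(-½ + (½)*100 + 20)) - 24716 = ((-51 - 1) - 61*(-½ + 50 + 20)) - 24716 = (-52 - 61*139/2) - 24716 = (-52 - 8479/2) - 24716 = -8583/2 - 24716 = -58015/2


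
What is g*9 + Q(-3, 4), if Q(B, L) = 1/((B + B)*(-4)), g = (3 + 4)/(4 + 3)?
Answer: 217/24 ≈ 9.0417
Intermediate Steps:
g = 1 (g = 7/7 = 7*(⅐) = 1)
Q(B, L) = -1/(8*B) (Q(B, L) = -¼/(2*B) = (1/(2*B))*(-¼) = -1/(8*B))
g*9 + Q(-3, 4) = 1*9 - ⅛/(-3) = 9 - ⅛*(-⅓) = 9 + 1/24 = 217/24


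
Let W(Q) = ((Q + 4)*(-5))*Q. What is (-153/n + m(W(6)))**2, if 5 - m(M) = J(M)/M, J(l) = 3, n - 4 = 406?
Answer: 361418121/16810000 ≈ 21.500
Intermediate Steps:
n = 410 (n = 4 + 406 = 410)
W(Q) = Q*(-20 - 5*Q) (W(Q) = ((4 + Q)*(-5))*Q = (-20 - 5*Q)*Q = Q*(-20 - 5*Q))
m(M) = 5 - 3/M
(-153/n + m(W(6)))**2 = (-153/410 + (5 - 3*(-1/(30*(4 + 6)))))**2 = (-153*1/410 + (5 - 3/((-5*6*10))))**2 = (-153/410 + (5 - 3/(-300)))**2 = (-153/410 + (5 - 3*(-1/300)))**2 = (-153/410 + (5 + 1/100))**2 = (-153/410 + 501/100)**2 = (19011/4100)**2 = 361418121/16810000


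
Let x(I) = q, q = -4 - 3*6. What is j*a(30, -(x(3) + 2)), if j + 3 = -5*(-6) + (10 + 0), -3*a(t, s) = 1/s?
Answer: -37/60 ≈ -0.61667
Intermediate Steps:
q = -22 (q = -4 - 18 = -22)
x(I) = -22
a(t, s) = -1/(3*s)
j = 37 (j = -3 + (-5*(-6) + (10 + 0)) = -3 + (30 + 10) = -3 + 40 = 37)
j*a(30, -(x(3) + 2)) = 37*(-(-1/(-22 + 2))/3) = 37*(-1/(3*((-1*(-20))))) = 37*(-⅓/20) = 37*(-⅓*1/20) = 37*(-1/60) = -37/60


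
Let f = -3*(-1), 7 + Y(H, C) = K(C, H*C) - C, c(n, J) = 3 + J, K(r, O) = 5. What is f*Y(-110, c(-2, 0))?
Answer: -15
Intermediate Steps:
Y(H, C) = -2 - C (Y(H, C) = -7 + (5 - C) = -2 - C)
f = 3
f*Y(-110, c(-2, 0)) = 3*(-2 - (3 + 0)) = 3*(-2 - 1*3) = 3*(-2 - 3) = 3*(-5) = -15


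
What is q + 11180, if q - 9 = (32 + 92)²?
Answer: 26565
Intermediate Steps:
q = 15385 (q = 9 + (32 + 92)² = 9 + 124² = 9 + 15376 = 15385)
q + 11180 = 15385 + 11180 = 26565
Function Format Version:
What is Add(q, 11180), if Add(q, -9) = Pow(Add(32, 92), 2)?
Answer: 26565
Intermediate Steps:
q = 15385 (q = Add(9, Pow(Add(32, 92), 2)) = Add(9, Pow(124, 2)) = Add(9, 15376) = 15385)
Add(q, 11180) = Add(15385, 11180) = 26565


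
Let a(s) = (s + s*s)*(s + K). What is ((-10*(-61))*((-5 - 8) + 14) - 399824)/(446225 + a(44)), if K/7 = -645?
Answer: 399214/8406355 ≈ 0.047490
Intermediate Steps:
K = -4515 (K = 7*(-645) = -4515)
a(s) = (-4515 + s)*(s + s²) (a(s) = (s + s*s)*(s - 4515) = (s + s²)*(-4515 + s) = (-4515 + s)*(s + s²))
((-10*(-61))*((-5 - 8) + 14) - 399824)/(446225 + a(44)) = ((-10*(-61))*((-5 - 8) + 14) - 399824)/(446225 + 44*(-4515 + 44² - 4514*44)) = (610*(-13 + 14) - 399824)/(446225 + 44*(-4515 + 1936 - 198616)) = (610*1 - 399824)/(446225 + 44*(-201195)) = (610 - 399824)/(446225 - 8852580) = -399214/(-8406355) = -399214*(-1/8406355) = 399214/8406355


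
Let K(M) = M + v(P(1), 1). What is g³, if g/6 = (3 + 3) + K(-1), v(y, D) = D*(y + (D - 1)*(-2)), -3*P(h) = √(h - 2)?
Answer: 26640 - 5392*I ≈ 26640.0 - 5392.0*I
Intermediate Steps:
P(h) = -√(-2 + h)/3 (P(h) = -√(h - 2)/3 = -√(-2 + h)/3)
v(y, D) = D*(2 + y - 2*D) (v(y, D) = D*(y + (-1 + D)*(-2)) = D*(y + (2 - 2*D)) = D*(2 + y - 2*D))
K(M) = M - I/3 (K(M) = M + 1*(2 - √(-2 + 1)/3 - 2*1) = M + 1*(2 - I/3 - 2) = M + 1*(-I/3) = M - I/3)
g = 30 - 2*I (g = 6*((3 + 3) + (-1 - I/3)) = 6*(6 + (-1 - I/3)) = 6*(5 - I/3) = 30 - 2*I ≈ 30.0 - 2.0*I)
g³ = (30 - 2*I)³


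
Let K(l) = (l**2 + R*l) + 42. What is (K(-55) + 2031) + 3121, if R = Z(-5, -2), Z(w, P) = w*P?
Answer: 7669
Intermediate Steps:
Z(w, P) = P*w
R = 10 (R = -2*(-5) = 10)
K(l) = 42 + l**2 + 10*l (K(l) = (l**2 + 10*l) + 42 = 42 + l**2 + 10*l)
(K(-55) + 2031) + 3121 = ((42 + (-55)**2 + 10*(-55)) + 2031) + 3121 = ((42 + 3025 - 550) + 2031) + 3121 = (2517 + 2031) + 3121 = 4548 + 3121 = 7669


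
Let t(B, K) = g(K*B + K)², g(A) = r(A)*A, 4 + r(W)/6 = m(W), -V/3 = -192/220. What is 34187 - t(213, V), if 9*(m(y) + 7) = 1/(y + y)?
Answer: -307665538414/225 ≈ -1.3674e+9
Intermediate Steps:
m(y) = -7 + 1/(18*y) (m(y) = -7 + 1/(9*(y + y)) = -7 + 1/(9*((2*y))) = -7 + (1/(2*y))/9 = -7 + 1/(18*y))
V = 144/55 (V = -(-576)/220 = -3*(-48/55) = 144/55 ≈ 2.6182)
r(W) = -66 + 1/(3*W) (r(W) = -24 + 6*(-7 + 1/(18*W)) = -24 + (-42 + 1/(3*W)) = -66 + 1/(3*W))
g(A) = A*(-66 + 1/(3*A)) (g(A) = (-66 + 1/(3*A))*A = A*(-66 + 1/(3*A)))
t(B, K) = (⅓ - 66*K - 66*B*K)² (t(B, K) = (⅓ - 66*(K*B + K))² = (⅓ - 66*(B*K + K))² = (⅓ - 66*(K + B*K))² = (⅓ + (-66*K - 66*B*K))² = (⅓ - 66*K - 66*B*K)²)
34187 - t(213, V) = 34187 - (-1 + 198*(144/55)*(1 + 213))²/9 = 34187 - (-1 + 198*(144/55)*214)²/9 = 34187 - (-1 + 554688/5)²/9 = 34187 - (554683/5)²/9 = 34187 - 307673230489/(9*25) = 34187 - 1*307673230489/225 = 34187 - 307673230489/225 = -307665538414/225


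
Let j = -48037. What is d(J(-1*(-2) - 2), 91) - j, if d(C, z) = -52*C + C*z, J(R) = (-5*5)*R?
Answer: 48037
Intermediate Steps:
J(R) = -25*R
d(J(-1*(-2) - 2), 91) - j = (-25*(-1*(-2) - 2))*(-52 + 91) - 1*(-48037) = -25*(2 - 2)*39 + 48037 = -25*0*39 + 48037 = 0*39 + 48037 = 0 + 48037 = 48037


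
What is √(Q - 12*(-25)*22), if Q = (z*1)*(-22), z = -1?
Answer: √6622 ≈ 81.376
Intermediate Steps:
Q = 22 (Q = -1*1*(-22) = -1*(-22) = 22)
√(Q - 12*(-25)*22) = √(22 - 12*(-25)*22) = √(22 + 300*22) = √(22 + 6600) = √6622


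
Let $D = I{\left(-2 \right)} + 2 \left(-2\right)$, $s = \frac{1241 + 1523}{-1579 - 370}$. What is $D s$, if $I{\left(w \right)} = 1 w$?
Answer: $\frac{16584}{1949} \approx 8.509$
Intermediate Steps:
$I{\left(w \right)} = w$
$s = - \frac{2764}{1949}$ ($s = \frac{2764}{-1949} = 2764 \left(- \frac{1}{1949}\right) = - \frac{2764}{1949} \approx -1.4182$)
$D = -6$ ($D = -2 + 2 \left(-2\right) = -2 - 4 = -6$)
$D s = \left(-6\right) \left(- \frac{2764}{1949}\right) = \frac{16584}{1949}$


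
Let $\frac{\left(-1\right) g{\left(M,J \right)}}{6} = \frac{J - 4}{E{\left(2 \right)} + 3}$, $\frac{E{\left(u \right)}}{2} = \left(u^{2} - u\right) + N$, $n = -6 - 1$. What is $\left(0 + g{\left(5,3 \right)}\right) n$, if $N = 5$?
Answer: $- \frac{42}{17} \approx -2.4706$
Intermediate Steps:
$n = -7$
$E{\left(u \right)} = 10 - 2 u + 2 u^{2}$ ($E{\left(u \right)} = 2 \left(\left(u^{2} - u\right) + 5\right) = 2 \left(5 + u^{2} - u\right) = 10 - 2 u + 2 u^{2}$)
$g{\left(M,J \right)} = \frac{24}{17} - \frac{6 J}{17}$ ($g{\left(M,J \right)} = - 6 \frac{J - 4}{\left(10 - 4 + 2 \cdot 2^{2}\right) + 3} = - 6 \frac{-4 + J}{\left(10 - 4 + 2 \cdot 4\right) + 3} = - 6 \frac{-4 + J}{\left(10 - 4 + 8\right) + 3} = - 6 \frac{-4 + J}{14 + 3} = - 6 \frac{-4 + J}{17} = - 6 \left(-4 + J\right) \frac{1}{17} = - 6 \left(- \frac{4}{17} + \frac{J}{17}\right) = \frac{24}{17} - \frac{6 J}{17}$)
$\left(0 + g{\left(5,3 \right)}\right) n = \left(0 + \left(\frac{24}{17} - \frac{18}{17}\right)\right) \left(-7\right) = \left(0 + \frac{6}{17}\right) \left(-7\right) = \frac{6}{17} \left(-7\right) = - \frac{42}{17}$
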